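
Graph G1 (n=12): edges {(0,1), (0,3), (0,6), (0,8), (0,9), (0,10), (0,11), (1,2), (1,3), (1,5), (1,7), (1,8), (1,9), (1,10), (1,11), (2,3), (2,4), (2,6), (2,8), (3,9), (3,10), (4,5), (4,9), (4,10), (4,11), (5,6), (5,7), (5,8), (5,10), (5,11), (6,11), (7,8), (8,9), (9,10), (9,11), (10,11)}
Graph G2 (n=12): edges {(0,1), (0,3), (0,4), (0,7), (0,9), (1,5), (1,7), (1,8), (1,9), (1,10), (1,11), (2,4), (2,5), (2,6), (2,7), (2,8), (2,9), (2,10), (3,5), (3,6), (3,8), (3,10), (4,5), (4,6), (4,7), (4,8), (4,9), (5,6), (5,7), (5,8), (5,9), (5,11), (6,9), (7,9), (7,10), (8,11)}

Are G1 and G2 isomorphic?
Yes, isomorphic

The graphs are isomorphic.
One valid mapping φ: V(G1) → V(G2): 0→2, 1→5, 2→3, 3→6, 4→0, 5→1, 6→10, 7→11, 8→8, 9→4, 10→9, 11→7

Verify φ preserves adjacency — for each edge of G1, its image is an edge of G2:
  (0,1) → (φ(0),φ(1)) = (2,5) ∈ E(G2) ✓
  (0,3) → (φ(0),φ(3)) = (2,6) ∈ E(G2) ✓
  (0,6) → (φ(0),φ(6)) = (2,10) ∈ E(G2) ✓
  (0,8) → (φ(0),φ(8)) = (2,8) ∈ E(G2) ✓
  (0,9) → (φ(0),φ(9)) = (2,4) ∈ E(G2) ✓
  (0,10) → (φ(0),φ(10)) = (2,9) ∈ E(G2) ✓
  (0,11) → (φ(0),φ(11)) = (2,7) ∈ E(G2) ✓
  (1,2) → (φ(1),φ(2)) = (3,5) ∈ E(G2) ✓
  (1,3) → (φ(1),φ(3)) = (5,6) ∈ E(G2) ✓
  (1,5) → (φ(1),φ(5)) = (1,5) ∈ E(G2) ✓
  (1,7) → (φ(1),φ(7)) = (5,11) ∈ E(G2) ✓
  (1,8) → (φ(1),φ(8)) = (5,8) ∈ E(G2) ✓
  (1,9) → (φ(1),φ(9)) = (4,5) ∈ E(G2) ✓
  (1,10) → (φ(1),φ(10)) = (5,9) ∈ E(G2) ✓
  (1,11) → (φ(1),φ(11)) = (5,7) ∈ E(G2) ✓
  (2,3) → (φ(2),φ(3)) = (3,6) ∈ E(G2) ✓
  (2,4) → (φ(2),φ(4)) = (0,3) ∈ E(G2) ✓
  (2,6) → (φ(2),φ(6)) = (3,10) ∈ E(G2) ✓
  (2,8) → (φ(2),φ(8)) = (3,8) ∈ E(G2) ✓
  (3,9) → (φ(3),φ(9)) = (4,6) ∈ E(G2) ✓
  (3,10) → (φ(3),φ(10)) = (6,9) ∈ E(G2) ✓
  (4,5) → (φ(4),φ(5)) = (0,1) ∈ E(G2) ✓
  (4,9) → (φ(4),φ(9)) = (0,4) ∈ E(G2) ✓
  (4,10) → (φ(4),φ(10)) = (0,9) ∈ E(G2) ✓
  (4,11) → (φ(4),φ(11)) = (0,7) ∈ E(G2) ✓
  (5,6) → (φ(5),φ(6)) = (1,10) ∈ E(G2) ✓
  (5,7) → (φ(5),φ(7)) = (1,11) ∈ E(G2) ✓
  (5,8) → (φ(5),φ(8)) = (1,8) ∈ E(G2) ✓
  (5,10) → (φ(5),φ(10)) = (1,9) ∈ E(G2) ✓
  (5,11) → (φ(5),φ(11)) = (1,7) ∈ E(G2) ✓
  (6,11) → (φ(6),φ(11)) = (7,10) ∈ E(G2) ✓
  (7,8) → (φ(7),φ(8)) = (8,11) ∈ E(G2) ✓
  (8,9) → (φ(8),φ(9)) = (4,8) ∈ E(G2) ✓
  (9,10) → (φ(9),φ(10)) = (4,9) ∈ E(G2) ✓
  (9,11) → (φ(9),φ(11)) = (4,7) ∈ E(G2) ✓
  (10,11) → (φ(10),φ(11)) = (7,9) ∈ E(G2) ✓
All 36 edges of G1 map to edges of G2, and |E(G1)| = |E(G2)| = 36, so φ is a bijection on edges as well as vertices. Hence G1 ≅ G2.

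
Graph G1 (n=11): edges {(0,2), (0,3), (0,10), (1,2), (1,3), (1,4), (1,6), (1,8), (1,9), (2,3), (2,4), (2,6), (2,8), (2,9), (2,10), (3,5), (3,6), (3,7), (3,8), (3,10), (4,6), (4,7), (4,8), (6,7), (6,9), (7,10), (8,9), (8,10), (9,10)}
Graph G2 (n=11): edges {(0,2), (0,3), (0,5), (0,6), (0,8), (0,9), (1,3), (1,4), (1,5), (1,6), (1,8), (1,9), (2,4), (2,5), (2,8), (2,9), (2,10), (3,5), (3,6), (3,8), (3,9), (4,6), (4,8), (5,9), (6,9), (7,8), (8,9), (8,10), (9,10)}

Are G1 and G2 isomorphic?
Yes, isomorphic

The graphs are isomorphic.
One valid mapping φ: V(G1) → V(G2): 0→10, 1→3, 2→9, 3→8, 4→6, 5→7, 6→1, 7→4, 8→0, 9→5, 10→2

Verify φ preserves adjacency — for each edge of G1, its image is an edge of G2:
  (0,2) → (φ(0),φ(2)) = (9,10) ∈ E(G2) ✓
  (0,3) → (φ(0),φ(3)) = (8,10) ∈ E(G2) ✓
  (0,10) → (φ(0),φ(10)) = (2,10) ∈ E(G2) ✓
  (1,2) → (φ(1),φ(2)) = (3,9) ∈ E(G2) ✓
  (1,3) → (φ(1),φ(3)) = (3,8) ∈ E(G2) ✓
  (1,4) → (φ(1),φ(4)) = (3,6) ∈ E(G2) ✓
  (1,6) → (φ(1),φ(6)) = (1,3) ∈ E(G2) ✓
  (1,8) → (φ(1),φ(8)) = (0,3) ∈ E(G2) ✓
  (1,9) → (φ(1),φ(9)) = (3,5) ∈ E(G2) ✓
  (2,3) → (φ(2),φ(3)) = (8,9) ∈ E(G2) ✓
  (2,4) → (φ(2),φ(4)) = (6,9) ∈ E(G2) ✓
  (2,6) → (φ(2),φ(6)) = (1,9) ∈ E(G2) ✓
  (2,8) → (φ(2),φ(8)) = (0,9) ∈ E(G2) ✓
  (2,9) → (φ(2),φ(9)) = (5,9) ∈ E(G2) ✓
  (2,10) → (φ(2),φ(10)) = (2,9) ∈ E(G2) ✓
  (3,5) → (φ(3),φ(5)) = (7,8) ∈ E(G2) ✓
  (3,6) → (φ(3),φ(6)) = (1,8) ∈ E(G2) ✓
  (3,7) → (φ(3),φ(7)) = (4,8) ∈ E(G2) ✓
  (3,8) → (φ(3),φ(8)) = (0,8) ∈ E(G2) ✓
  (3,10) → (φ(3),φ(10)) = (2,8) ∈ E(G2) ✓
  (4,6) → (φ(4),φ(6)) = (1,6) ∈ E(G2) ✓
  (4,7) → (φ(4),φ(7)) = (4,6) ∈ E(G2) ✓
  (4,8) → (φ(4),φ(8)) = (0,6) ∈ E(G2) ✓
  (6,7) → (φ(6),φ(7)) = (1,4) ∈ E(G2) ✓
  (6,9) → (φ(6),φ(9)) = (1,5) ∈ E(G2) ✓
  (7,10) → (φ(7),φ(10)) = (2,4) ∈ E(G2) ✓
  (8,9) → (φ(8),φ(9)) = (0,5) ∈ E(G2) ✓
  (8,10) → (φ(8),φ(10)) = (0,2) ∈ E(G2) ✓
  (9,10) → (φ(9),φ(10)) = (2,5) ∈ E(G2) ✓
All 29 edges of G1 map to edges of G2, and |E(G1)| = |E(G2)| = 29, so φ is a bijection on edges as well as vertices. Hence G1 ≅ G2.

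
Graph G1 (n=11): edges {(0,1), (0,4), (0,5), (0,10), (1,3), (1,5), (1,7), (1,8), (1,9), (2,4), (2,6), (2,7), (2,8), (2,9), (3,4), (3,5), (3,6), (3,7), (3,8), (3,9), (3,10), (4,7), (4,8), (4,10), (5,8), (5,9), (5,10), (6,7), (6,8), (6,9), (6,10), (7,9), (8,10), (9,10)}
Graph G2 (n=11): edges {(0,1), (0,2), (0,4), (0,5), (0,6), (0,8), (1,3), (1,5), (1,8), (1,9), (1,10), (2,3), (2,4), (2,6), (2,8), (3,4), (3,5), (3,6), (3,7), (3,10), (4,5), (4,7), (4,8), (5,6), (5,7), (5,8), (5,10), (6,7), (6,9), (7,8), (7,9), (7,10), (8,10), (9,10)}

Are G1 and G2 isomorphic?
Yes, isomorphic

The graphs are isomorphic.
One valid mapping φ: V(G1) → V(G2): 0→9, 1→1, 2→2, 3→5, 4→6, 5→10, 6→4, 7→0, 8→3, 9→8, 10→7

Verify φ preserves adjacency — for each edge of G1, its image is an edge of G2:
  (0,1) → (φ(0),φ(1)) = (1,9) ∈ E(G2) ✓
  (0,4) → (φ(0),φ(4)) = (6,9) ∈ E(G2) ✓
  (0,5) → (φ(0),φ(5)) = (9,10) ∈ E(G2) ✓
  (0,10) → (φ(0),φ(10)) = (7,9) ∈ E(G2) ✓
  (1,3) → (φ(1),φ(3)) = (1,5) ∈ E(G2) ✓
  (1,5) → (φ(1),φ(5)) = (1,10) ∈ E(G2) ✓
  (1,7) → (φ(1),φ(7)) = (0,1) ∈ E(G2) ✓
  (1,8) → (φ(1),φ(8)) = (1,3) ∈ E(G2) ✓
  (1,9) → (φ(1),φ(9)) = (1,8) ∈ E(G2) ✓
  (2,4) → (φ(2),φ(4)) = (2,6) ∈ E(G2) ✓
  (2,6) → (φ(2),φ(6)) = (2,4) ∈ E(G2) ✓
  (2,7) → (φ(2),φ(7)) = (0,2) ∈ E(G2) ✓
  (2,8) → (φ(2),φ(8)) = (2,3) ∈ E(G2) ✓
  (2,9) → (φ(2),φ(9)) = (2,8) ∈ E(G2) ✓
  (3,4) → (φ(3),φ(4)) = (5,6) ∈ E(G2) ✓
  (3,5) → (φ(3),φ(5)) = (5,10) ∈ E(G2) ✓
  (3,6) → (φ(3),φ(6)) = (4,5) ∈ E(G2) ✓
  (3,7) → (φ(3),φ(7)) = (0,5) ∈ E(G2) ✓
  (3,8) → (φ(3),φ(8)) = (3,5) ∈ E(G2) ✓
  (3,9) → (φ(3),φ(9)) = (5,8) ∈ E(G2) ✓
  (3,10) → (φ(3),φ(10)) = (5,7) ∈ E(G2) ✓
  (4,7) → (φ(4),φ(7)) = (0,6) ∈ E(G2) ✓
  (4,8) → (φ(4),φ(8)) = (3,6) ∈ E(G2) ✓
  (4,10) → (φ(4),φ(10)) = (6,7) ∈ E(G2) ✓
  (5,8) → (φ(5),φ(8)) = (3,10) ∈ E(G2) ✓
  (5,9) → (φ(5),φ(9)) = (8,10) ∈ E(G2) ✓
  (5,10) → (φ(5),φ(10)) = (7,10) ∈ E(G2) ✓
  (6,7) → (φ(6),φ(7)) = (0,4) ∈ E(G2) ✓
  (6,8) → (φ(6),φ(8)) = (3,4) ∈ E(G2) ✓
  (6,9) → (φ(6),φ(9)) = (4,8) ∈ E(G2) ✓
  (6,10) → (φ(6),φ(10)) = (4,7) ∈ E(G2) ✓
  (7,9) → (φ(7),φ(9)) = (0,8) ∈ E(G2) ✓
  (8,10) → (φ(8),φ(10)) = (3,7) ∈ E(G2) ✓
  (9,10) → (φ(9),φ(10)) = (7,8) ∈ E(G2) ✓
All 34 edges of G1 map to edges of G2, and |E(G1)| = |E(G2)| = 34, so φ is a bijection on edges as well as vertices. Hence G1 ≅ G2.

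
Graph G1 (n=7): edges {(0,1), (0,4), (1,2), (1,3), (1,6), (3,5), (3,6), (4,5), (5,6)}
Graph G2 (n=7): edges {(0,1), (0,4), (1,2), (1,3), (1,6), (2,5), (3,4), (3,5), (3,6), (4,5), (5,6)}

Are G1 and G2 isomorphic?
No, not isomorphic

The graphs are NOT isomorphic.

Counting edges: G1 has 9 edge(s); G2 has 11 edge(s).
Edge count is an isomorphism invariant (a bijection on vertices induces a bijection on edges), so differing edge counts rule out isomorphism.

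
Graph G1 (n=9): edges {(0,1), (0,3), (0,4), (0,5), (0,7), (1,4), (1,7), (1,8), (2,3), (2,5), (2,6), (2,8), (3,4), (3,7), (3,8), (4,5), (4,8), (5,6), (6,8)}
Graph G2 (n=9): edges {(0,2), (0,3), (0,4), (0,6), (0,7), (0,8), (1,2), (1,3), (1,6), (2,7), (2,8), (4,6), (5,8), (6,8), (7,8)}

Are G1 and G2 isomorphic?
No, not isomorphic

The graphs are NOT isomorphic.

Counting triangles (3-cliques): G1 has 10, G2 has 6.
Triangle count is an isomorphism invariant, so differing triangle counts rule out isomorphism.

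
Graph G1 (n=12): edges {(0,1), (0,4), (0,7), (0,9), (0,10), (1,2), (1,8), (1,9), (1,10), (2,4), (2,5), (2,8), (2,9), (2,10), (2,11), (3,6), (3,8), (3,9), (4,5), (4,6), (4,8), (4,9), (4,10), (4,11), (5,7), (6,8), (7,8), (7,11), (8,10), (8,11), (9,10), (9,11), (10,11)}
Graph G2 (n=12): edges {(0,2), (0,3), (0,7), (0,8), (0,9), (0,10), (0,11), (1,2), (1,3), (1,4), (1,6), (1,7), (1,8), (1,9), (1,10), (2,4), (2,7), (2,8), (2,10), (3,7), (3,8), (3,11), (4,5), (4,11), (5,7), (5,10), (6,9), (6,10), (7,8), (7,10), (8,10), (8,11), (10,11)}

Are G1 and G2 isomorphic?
Yes, isomorphic

The graphs are isomorphic.
One valid mapping φ: V(G1) → V(G2): 0→11, 1→3, 2→7, 3→9, 4→10, 5→5, 6→6, 7→4, 8→1, 9→0, 10→8, 11→2

Verify φ preserves adjacency — for each edge of G1, its image is an edge of G2:
  (0,1) → (φ(0),φ(1)) = (3,11) ∈ E(G2) ✓
  (0,4) → (φ(0),φ(4)) = (10,11) ∈ E(G2) ✓
  (0,7) → (φ(0),φ(7)) = (4,11) ∈ E(G2) ✓
  (0,9) → (φ(0),φ(9)) = (0,11) ∈ E(G2) ✓
  (0,10) → (φ(0),φ(10)) = (8,11) ∈ E(G2) ✓
  (1,2) → (φ(1),φ(2)) = (3,7) ∈ E(G2) ✓
  (1,8) → (φ(1),φ(8)) = (1,3) ∈ E(G2) ✓
  (1,9) → (φ(1),φ(9)) = (0,3) ∈ E(G2) ✓
  (1,10) → (φ(1),φ(10)) = (3,8) ∈ E(G2) ✓
  (2,4) → (φ(2),φ(4)) = (7,10) ∈ E(G2) ✓
  (2,5) → (φ(2),φ(5)) = (5,7) ∈ E(G2) ✓
  (2,8) → (φ(2),φ(8)) = (1,7) ∈ E(G2) ✓
  (2,9) → (φ(2),φ(9)) = (0,7) ∈ E(G2) ✓
  (2,10) → (φ(2),φ(10)) = (7,8) ∈ E(G2) ✓
  (2,11) → (φ(2),φ(11)) = (2,7) ∈ E(G2) ✓
  (3,6) → (φ(3),φ(6)) = (6,9) ∈ E(G2) ✓
  (3,8) → (φ(3),φ(8)) = (1,9) ∈ E(G2) ✓
  (3,9) → (φ(3),φ(9)) = (0,9) ∈ E(G2) ✓
  (4,5) → (φ(4),φ(5)) = (5,10) ∈ E(G2) ✓
  (4,6) → (φ(4),φ(6)) = (6,10) ∈ E(G2) ✓
  (4,8) → (φ(4),φ(8)) = (1,10) ∈ E(G2) ✓
  (4,9) → (φ(4),φ(9)) = (0,10) ∈ E(G2) ✓
  (4,10) → (φ(4),φ(10)) = (8,10) ∈ E(G2) ✓
  (4,11) → (φ(4),φ(11)) = (2,10) ∈ E(G2) ✓
  (5,7) → (φ(5),φ(7)) = (4,5) ∈ E(G2) ✓
  (6,8) → (φ(6),φ(8)) = (1,6) ∈ E(G2) ✓
  (7,8) → (φ(7),φ(8)) = (1,4) ∈ E(G2) ✓
  (7,11) → (φ(7),φ(11)) = (2,4) ∈ E(G2) ✓
  (8,10) → (φ(8),φ(10)) = (1,8) ∈ E(G2) ✓
  (8,11) → (φ(8),φ(11)) = (1,2) ∈ E(G2) ✓
  (9,10) → (φ(9),φ(10)) = (0,8) ∈ E(G2) ✓
  (9,11) → (φ(9),φ(11)) = (0,2) ∈ E(G2) ✓
  (10,11) → (φ(10),φ(11)) = (2,8) ∈ E(G2) ✓
All 33 edges of G1 map to edges of G2, and |E(G1)| = |E(G2)| = 33, so φ is a bijection on edges as well as vertices. Hence G1 ≅ G2.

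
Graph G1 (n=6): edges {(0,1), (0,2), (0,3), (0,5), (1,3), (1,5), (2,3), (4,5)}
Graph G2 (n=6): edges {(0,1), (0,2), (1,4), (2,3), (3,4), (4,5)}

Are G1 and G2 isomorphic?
No, not isomorphic

The graphs are NOT isomorphic.

Counting triangles (3-cliques): G1 has 3, G2 has 0.
Triangle count is an isomorphism invariant, so differing triangle counts rule out isomorphism.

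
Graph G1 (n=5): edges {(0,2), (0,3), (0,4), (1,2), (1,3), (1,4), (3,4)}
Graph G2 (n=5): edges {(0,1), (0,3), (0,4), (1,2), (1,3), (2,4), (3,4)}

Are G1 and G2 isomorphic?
Yes, isomorphic

The graphs are isomorphic.
One valid mapping φ: V(G1) → V(G2): 0→4, 1→1, 2→2, 3→3, 4→0

Verify φ preserves adjacency — for each edge of G1, its image is an edge of G2:
  (0,2) → (φ(0),φ(2)) = (2,4) ∈ E(G2) ✓
  (0,3) → (φ(0),φ(3)) = (3,4) ∈ E(G2) ✓
  (0,4) → (φ(0),φ(4)) = (0,4) ∈ E(G2) ✓
  (1,2) → (φ(1),φ(2)) = (1,2) ∈ E(G2) ✓
  (1,3) → (φ(1),φ(3)) = (1,3) ∈ E(G2) ✓
  (1,4) → (φ(1),φ(4)) = (0,1) ∈ E(G2) ✓
  (3,4) → (φ(3),φ(4)) = (0,3) ∈ E(G2) ✓
All 7 edges of G1 map to edges of G2, and |E(G1)| = |E(G2)| = 7, so φ is a bijection on edges as well as vertices. Hence G1 ≅ G2.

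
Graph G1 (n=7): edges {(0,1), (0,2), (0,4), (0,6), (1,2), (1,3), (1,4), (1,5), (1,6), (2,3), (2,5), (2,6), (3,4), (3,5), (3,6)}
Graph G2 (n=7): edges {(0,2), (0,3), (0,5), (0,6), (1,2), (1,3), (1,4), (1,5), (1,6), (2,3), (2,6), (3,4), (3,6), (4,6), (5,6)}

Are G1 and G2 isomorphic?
Yes, isomorphic

The graphs are isomorphic.
One valid mapping φ: V(G1) → V(G2): 0→0, 1→6, 2→3, 3→1, 4→5, 5→4, 6→2

Verify φ preserves adjacency — for each edge of G1, its image is an edge of G2:
  (0,1) → (φ(0),φ(1)) = (0,6) ∈ E(G2) ✓
  (0,2) → (φ(0),φ(2)) = (0,3) ∈ E(G2) ✓
  (0,4) → (φ(0),φ(4)) = (0,5) ∈ E(G2) ✓
  (0,6) → (φ(0),φ(6)) = (0,2) ∈ E(G2) ✓
  (1,2) → (φ(1),φ(2)) = (3,6) ∈ E(G2) ✓
  (1,3) → (φ(1),φ(3)) = (1,6) ∈ E(G2) ✓
  (1,4) → (φ(1),φ(4)) = (5,6) ∈ E(G2) ✓
  (1,5) → (φ(1),φ(5)) = (4,6) ∈ E(G2) ✓
  (1,6) → (φ(1),φ(6)) = (2,6) ∈ E(G2) ✓
  (2,3) → (φ(2),φ(3)) = (1,3) ∈ E(G2) ✓
  (2,5) → (φ(2),φ(5)) = (3,4) ∈ E(G2) ✓
  (2,6) → (φ(2),φ(6)) = (2,3) ∈ E(G2) ✓
  (3,4) → (φ(3),φ(4)) = (1,5) ∈ E(G2) ✓
  (3,5) → (φ(3),φ(5)) = (1,4) ∈ E(G2) ✓
  (3,6) → (φ(3),φ(6)) = (1,2) ∈ E(G2) ✓
All 15 edges of G1 map to edges of G2, and |E(G1)| = |E(G2)| = 15, so φ is a bijection on edges as well as vertices. Hence G1 ≅ G2.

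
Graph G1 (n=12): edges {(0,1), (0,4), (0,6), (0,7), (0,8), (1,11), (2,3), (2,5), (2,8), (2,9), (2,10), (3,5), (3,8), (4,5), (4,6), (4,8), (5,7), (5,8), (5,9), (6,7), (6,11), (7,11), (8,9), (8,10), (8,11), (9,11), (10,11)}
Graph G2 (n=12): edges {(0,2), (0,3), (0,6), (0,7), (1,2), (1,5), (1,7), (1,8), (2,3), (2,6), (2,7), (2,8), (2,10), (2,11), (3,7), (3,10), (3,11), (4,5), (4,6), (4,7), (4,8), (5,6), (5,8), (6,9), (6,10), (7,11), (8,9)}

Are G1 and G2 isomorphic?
Yes, isomorphic

The graphs are isomorphic.
One valid mapping φ: V(G1) → V(G2): 0→8, 1→9, 2→3, 3→11, 4→1, 5→7, 6→5, 7→4, 8→2, 9→0, 10→10, 11→6

Verify φ preserves adjacency — for each edge of G1, its image is an edge of G2:
  (0,1) → (φ(0),φ(1)) = (8,9) ∈ E(G2) ✓
  (0,4) → (φ(0),φ(4)) = (1,8) ∈ E(G2) ✓
  (0,6) → (φ(0),φ(6)) = (5,8) ∈ E(G2) ✓
  (0,7) → (φ(0),φ(7)) = (4,8) ∈ E(G2) ✓
  (0,8) → (φ(0),φ(8)) = (2,8) ∈ E(G2) ✓
  (1,11) → (φ(1),φ(11)) = (6,9) ∈ E(G2) ✓
  (2,3) → (φ(2),φ(3)) = (3,11) ∈ E(G2) ✓
  (2,5) → (φ(2),φ(5)) = (3,7) ∈ E(G2) ✓
  (2,8) → (φ(2),φ(8)) = (2,3) ∈ E(G2) ✓
  (2,9) → (φ(2),φ(9)) = (0,3) ∈ E(G2) ✓
  (2,10) → (φ(2),φ(10)) = (3,10) ∈ E(G2) ✓
  (3,5) → (φ(3),φ(5)) = (7,11) ∈ E(G2) ✓
  (3,8) → (φ(3),φ(8)) = (2,11) ∈ E(G2) ✓
  (4,5) → (φ(4),φ(5)) = (1,7) ∈ E(G2) ✓
  (4,6) → (φ(4),φ(6)) = (1,5) ∈ E(G2) ✓
  (4,8) → (φ(4),φ(8)) = (1,2) ∈ E(G2) ✓
  (5,7) → (φ(5),φ(7)) = (4,7) ∈ E(G2) ✓
  (5,8) → (φ(5),φ(8)) = (2,7) ∈ E(G2) ✓
  (5,9) → (φ(5),φ(9)) = (0,7) ∈ E(G2) ✓
  (6,7) → (φ(6),φ(7)) = (4,5) ∈ E(G2) ✓
  (6,11) → (φ(6),φ(11)) = (5,6) ∈ E(G2) ✓
  (7,11) → (φ(7),φ(11)) = (4,6) ∈ E(G2) ✓
  (8,9) → (φ(8),φ(9)) = (0,2) ∈ E(G2) ✓
  (8,10) → (φ(8),φ(10)) = (2,10) ∈ E(G2) ✓
  (8,11) → (φ(8),φ(11)) = (2,6) ∈ E(G2) ✓
  (9,11) → (φ(9),φ(11)) = (0,6) ∈ E(G2) ✓
  (10,11) → (φ(10),φ(11)) = (6,10) ∈ E(G2) ✓
All 27 edges of G1 map to edges of G2, and |E(G1)| = |E(G2)| = 27, so φ is a bijection on edges as well as vertices. Hence G1 ≅ G2.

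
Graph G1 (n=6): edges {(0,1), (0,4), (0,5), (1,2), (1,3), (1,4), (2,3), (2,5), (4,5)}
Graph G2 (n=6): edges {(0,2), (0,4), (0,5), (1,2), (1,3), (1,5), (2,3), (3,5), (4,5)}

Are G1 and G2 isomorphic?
Yes, isomorphic

The graphs are isomorphic.
One valid mapping φ: V(G1) → V(G2): 0→3, 1→5, 2→0, 3→4, 4→1, 5→2

Verify φ preserves adjacency — for each edge of G1, its image is an edge of G2:
  (0,1) → (φ(0),φ(1)) = (3,5) ∈ E(G2) ✓
  (0,4) → (φ(0),φ(4)) = (1,3) ∈ E(G2) ✓
  (0,5) → (φ(0),φ(5)) = (2,3) ∈ E(G2) ✓
  (1,2) → (φ(1),φ(2)) = (0,5) ∈ E(G2) ✓
  (1,3) → (φ(1),φ(3)) = (4,5) ∈ E(G2) ✓
  (1,4) → (φ(1),φ(4)) = (1,5) ∈ E(G2) ✓
  (2,3) → (φ(2),φ(3)) = (0,4) ∈ E(G2) ✓
  (2,5) → (φ(2),φ(5)) = (0,2) ∈ E(G2) ✓
  (4,5) → (φ(4),φ(5)) = (1,2) ∈ E(G2) ✓
All 9 edges of G1 map to edges of G2, and |E(G1)| = |E(G2)| = 9, so φ is a bijection on edges as well as vertices. Hence G1 ≅ G2.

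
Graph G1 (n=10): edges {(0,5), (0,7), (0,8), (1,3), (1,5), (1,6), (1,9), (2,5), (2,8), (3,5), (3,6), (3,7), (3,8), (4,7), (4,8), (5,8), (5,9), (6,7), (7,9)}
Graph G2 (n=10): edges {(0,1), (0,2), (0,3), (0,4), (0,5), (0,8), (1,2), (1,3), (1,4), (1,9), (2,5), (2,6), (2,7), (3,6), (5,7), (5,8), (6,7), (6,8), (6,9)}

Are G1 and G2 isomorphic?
Yes, isomorphic

The graphs are isomorphic.
One valid mapping φ: V(G1) → V(G2): 0→3, 1→5, 2→4, 3→2, 4→9, 5→0, 6→7, 7→6, 8→1, 9→8

Verify φ preserves adjacency — for each edge of G1, its image is an edge of G2:
  (0,5) → (φ(0),φ(5)) = (0,3) ∈ E(G2) ✓
  (0,7) → (φ(0),φ(7)) = (3,6) ∈ E(G2) ✓
  (0,8) → (φ(0),φ(8)) = (1,3) ∈ E(G2) ✓
  (1,3) → (φ(1),φ(3)) = (2,5) ∈ E(G2) ✓
  (1,5) → (φ(1),φ(5)) = (0,5) ∈ E(G2) ✓
  (1,6) → (φ(1),φ(6)) = (5,7) ∈ E(G2) ✓
  (1,9) → (φ(1),φ(9)) = (5,8) ∈ E(G2) ✓
  (2,5) → (φ(2),φ(5)) = (0,4) ∈ E(G2) ✓
  (2,8) → (φ(2),φ(8)) = (1,4) ∈ E(G2) ✓
  (3,5) → (φ(3),φ(5)) = (0,2) ∈ E(G2) ✓
  (3,6) → (φ(3),φ(6)) = (2,7) ∈ E(G2) ✓
  (3,7) → (φ(3),φ(7)) = (2,6) ∈ E(G2) ✓
  (3,8) → (φ(3),φ(8)) = (1,2) ∈ E(G2) ✓
  (4,7) → (φ(4),φ(7)) = (6,9) ∈ E(G2) ✓
  (4,8) → (φ(4),φ(8)) = (1,9) ∈ E(G2) ✓
  (5,8) → (φ(5),φ(8)) = (0,1) ∈ E(G2) ✓
  (5,9) → (φ(5),φ(9)) = (0,8) ∈ E(G2) ✓
  (6,7) → (φ(6),φ(7)) = (6,7) ∈ E(G2) ✓
  (7,9) → (φ(7),φ(9)) = (6,8) ∈ E(G2) ✓
All 19 edges of G1 map to edges of G2, and |E(G1)| = |E(G2)| = 19, so φ is a bijection on edges as well as vertices. Hence G1 ≅ G2.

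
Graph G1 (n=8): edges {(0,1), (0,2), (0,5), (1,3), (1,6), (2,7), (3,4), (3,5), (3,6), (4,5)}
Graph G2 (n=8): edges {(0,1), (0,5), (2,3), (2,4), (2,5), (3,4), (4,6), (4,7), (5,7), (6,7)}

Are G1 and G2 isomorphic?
Yes, isomorphic

The graphs are isomorphic.
One valid mapping φ: V(G1) → V(G2): 0→5, 1→7, 2→0, 3→4, 4→3, 5→2, 6→6, 7→1

Verify φ preserves adjacency — for each edge of G1, its image is an edge of G2:
  (0,1) → (φ(0),φ(1)) = (5,7) ∈ E(G2) ✓
  (0,2) → (φ(0),φ(2)) = (0,5) ∈ E(G2) ✓
  (0,5) → (φ(0),φ(5)) = (2,5) ∈ E(G2) ✓
  (1,3) → (φ(1),φ(3)) = (4,7) ∈ E(G2) ✓
  (1,6) → (φ(1),φ(6)) = (6,7) ∈ E(G2) ✓
  (2,7) → (φ(2),φ(7)) = (0,1) ∈ E(G2) ✓
  (3,4) → (φ(3),φ(4)) = (3,4) ∈ E(G2) ✓
  (3,5) → (φ(3),φ(5)) = (2,4) ∈ E(G2) ✓
  (3,6) → (φ(3),φ(6)) = (4,6) ∈ E(G2) ✓
  (4,5) → (φ(4),φ(5)) = (2,3) ∈ E(G2) ✓
All 10 edges of G1 map to edges of G2, and |E(G1)| = |E(G2)| = 10, so φ is a bijection on edges as well as vertices. Hence G1 ≅ G2.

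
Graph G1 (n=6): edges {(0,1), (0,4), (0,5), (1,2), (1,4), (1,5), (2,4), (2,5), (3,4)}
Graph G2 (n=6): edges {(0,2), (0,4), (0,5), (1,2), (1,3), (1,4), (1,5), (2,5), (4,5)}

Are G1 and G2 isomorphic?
Yes, isomorphic

The graphs are isomorphic.
One valid mapping φ: V(G1) → V(G2): 0→2, 1→5, 2→4, 3→3, 4→1, 5→0

Verify φ preserves adjacency — for each edge of G1, its image is an edge of G2:
  (0,1) → (φ(0),φ(1)) = (2,5) ∈ E(G2) ✓
  (0,4) → (φ(0),φ(4)) = (1,2) ∈ E(G2) ✓
  (0,5) → (φ(0),φ(5)) = (0,2) ∈ E(G2) ✓
  (1,2) → (φ(1),φ(2)) = (4,5) ∈ E(G2) ✓
  (1,4) → (φ(1),φ(4)) = (1,5) ∈ E(G2) ✓
  (1,5) → (φ(1),φ(5)) = (0,5) ∈ E(G2) ✓
  (2,4) → (φ(2),φ(4)) = (1,4) ∈ E(G2) ✓
  (2,5) → (φ(2),φ(5)) = (0,4) ∈ E(G2) ✓
  (3,4) → (φ(3),φ(4)) = (1,3) ∈ E(G2) ✓
All 9 edges of G1 map to edges of G2, and |E(G1)| = |E(G2)| = 9, so φ is a bijection on edges as well as vertices. Hence G1 ≅ G2.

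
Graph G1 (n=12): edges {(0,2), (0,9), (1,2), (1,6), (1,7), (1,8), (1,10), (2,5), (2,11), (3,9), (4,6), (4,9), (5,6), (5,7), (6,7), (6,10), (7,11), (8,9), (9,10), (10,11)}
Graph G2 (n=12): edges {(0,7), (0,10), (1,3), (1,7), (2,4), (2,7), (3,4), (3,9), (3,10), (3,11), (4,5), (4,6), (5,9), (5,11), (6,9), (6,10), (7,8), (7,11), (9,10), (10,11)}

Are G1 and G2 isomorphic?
Yes, isomorphic

The graphs are isomorphic.
One valid mapping φ: V(G1) → V(G2): 0→2, 1→3, 2→4, 3→8, 4→0, 5→6, 6→10, 7→9, 8→1, 9→7, 10→11, 11→5

Verify φ preserves adjacency — for each edge of G1, its image is an edge of G2:
  (0,2) → (φ(0),φ(2)) = (2,4) ∈ E(G2) ✓
  (0,9) → (φ(0),φ(9)) = (2,7) ∈ E(G2) ✓
  (1,2) → (φ(1),φ(2)) = (3,4) ∈ E(G2) ✓
  (1,6) → (φ(1),φ(6)) = (3,10) ∈ E(G2) ✓
  (1,7) → (φ(1),φ(7)) = (3,9) ∈ E(G2) ✓
  (1,8) → (φ(1),φ(8)) = (1,3) ∈ E(G2) ✓
  (1,10) → (φ(1),φ(10)) = (3,11) ∈ E(G2) ✓
  (2,5) → (φ(2),φ(5)) = (4,6) ∈ E(G2) ✓
  (2,11) → (φ(2),φ(11)) = (4,5) ∈ E(G2) ✓
  (3,9) → (φ(3),φ(9)) = (7,8) ∈ E(G2) ✓
  (4,6) → (φ(4),φ(6)) = (0,10) ∈ E(G2) ✓
  (4,9) → (φ(4),φ(9)) = (0,7) ∈ E(G2) ✓
  (5,6) → (φ(5),φ(6)) = (6,10) ∈ E(G2) ✓
  (5,7) → (φ(5),φ(7)) = (6,9) ∈ E(G2) ✓
  (6,7) → (φ(6),φ(7)) = (9,10) ∈ E(G2) ✓
  (6,10) → (φ(6),φ(10)) = (10,11) ∈ E(G2) ✓
  (7,11) → (φ(7),φ(11)) = (5,9) ∈ E(G2) ✓
  (8,9) → (φ(8),φ(9)) = (1,7) ∈ E(G2) ✓
  (9,10) → (φ(9),φ(10)) = (7,11) ∈ E(G2) ✓
  (10,11) → (φ(10),φ(11)) = (5,11) ∈ E(G2) ✓
All 20 edges of G1 map to edges of G2, and |E(G1)| = |E(G2)| = 20, so φ is a bijection on edges as well as vertices. Hence G1 ≅ G2.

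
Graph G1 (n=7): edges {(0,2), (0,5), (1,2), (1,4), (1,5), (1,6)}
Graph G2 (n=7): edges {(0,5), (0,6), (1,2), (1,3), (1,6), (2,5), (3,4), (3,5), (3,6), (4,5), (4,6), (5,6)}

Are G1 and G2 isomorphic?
No, not isomorphic

The graphs are NOT isomorphic.

Counting triangles (3-cliques): G1 has 0, G2 has 6.
Triangle count is an isomorphism invariant, so differing triangle counts rule out isomorphism.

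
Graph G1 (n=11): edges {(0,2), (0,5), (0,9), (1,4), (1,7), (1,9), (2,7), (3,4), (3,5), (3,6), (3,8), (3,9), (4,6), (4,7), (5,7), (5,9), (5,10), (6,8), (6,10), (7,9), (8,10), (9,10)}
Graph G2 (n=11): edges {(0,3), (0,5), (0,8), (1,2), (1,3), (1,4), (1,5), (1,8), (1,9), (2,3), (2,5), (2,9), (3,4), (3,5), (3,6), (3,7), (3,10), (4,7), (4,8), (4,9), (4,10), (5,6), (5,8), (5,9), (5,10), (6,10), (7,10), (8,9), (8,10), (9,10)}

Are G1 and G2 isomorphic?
No, not isomorphic

The graphs are NOT isomorphic.

Counting triangles (3-cliques): G1 has 9, G2 has 29.
Triangle count is an isomorphism invariant, so differing triangle counts rule out isomorphism.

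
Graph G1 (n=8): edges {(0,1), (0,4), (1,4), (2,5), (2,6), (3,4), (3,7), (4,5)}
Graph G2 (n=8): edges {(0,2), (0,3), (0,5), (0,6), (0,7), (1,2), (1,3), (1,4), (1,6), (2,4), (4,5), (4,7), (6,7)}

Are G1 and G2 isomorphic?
No, not isomorphic

The graphs are NOT isomorphic.

Counting triangles (3-cliques): G1 has 1, G2 has 2.
Triangle count is an isomorphism invariant, so differing triangle counts rule out isomorphism.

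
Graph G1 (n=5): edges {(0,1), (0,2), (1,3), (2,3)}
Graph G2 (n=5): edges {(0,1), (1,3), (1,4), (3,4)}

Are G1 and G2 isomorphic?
No, not isomorphic

The graphs are NOT isomorphic.

Degrees in G1: deg(0)=2, deg(1)=2, deg(2)=2, deg(3)=2, deg(4)=0.
Sorted degree sequence of G1: [2, 2, 2, 2, 0].
Degrees in G2: deg(0)=1, deg(1)=3, deg(2)=0, deg(3)=2, deg(4)=2.
Sorted degree sequence of G2: [3, 2, 2, 1, 0].
The (sorted) degree sequence is an isomorphism invariant, so since G1 and G2 have different degree sequences they cannot be isomorphic.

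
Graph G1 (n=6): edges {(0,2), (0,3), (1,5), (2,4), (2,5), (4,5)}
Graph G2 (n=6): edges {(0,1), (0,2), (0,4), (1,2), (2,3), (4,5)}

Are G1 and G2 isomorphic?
Yes, isomorphic

The graphs are isomorphic.
One valid mapping φ: V(G1) → V(G2): 0→4, 1→3, 2→0, 3→5, 4→1, 5→2

Verify φ preserves adjacency — for each edge of G1, its image is an edge of G2:
  (0,2) → (φ(0),φ(2)) = (0,4) ∈ E(G2) ✓
  (0,3) → (φ(0),φ(3)) = (4,5) ∈ E(G2) ✓
  (1,5) → (φ(1),φ(5)) = (2,3) ∈ E(G2) ✓
  (2,4) → (φ(2),φ(4)) = (0,1) ∈ E(G2) ✓
  (2,5) → (φ(2),φ(5)) = (0,2) ∈ E(G2) ✓
  (4,5) → (φ(4),φ(5)) = (1,2) ∈ E(G2) ✓
All 6 edges of G1 map to edges of G2, and |E(G1)| = |E(G2)| = 6, so φ is a bijection on edges as well as vertices. Hence G1 ≅ G2.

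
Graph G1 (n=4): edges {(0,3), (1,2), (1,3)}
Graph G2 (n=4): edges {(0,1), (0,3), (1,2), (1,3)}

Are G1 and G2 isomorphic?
No, not isomorphic

The graphs are NOT isomorphic.

Counting edges: G1 has 3 edge(s); G2 has 4 edge(s).
Edge count is an isomorphism invariant (a bijection on vertices induces a bijection on edges), so differing edge counts rule out isomorphism.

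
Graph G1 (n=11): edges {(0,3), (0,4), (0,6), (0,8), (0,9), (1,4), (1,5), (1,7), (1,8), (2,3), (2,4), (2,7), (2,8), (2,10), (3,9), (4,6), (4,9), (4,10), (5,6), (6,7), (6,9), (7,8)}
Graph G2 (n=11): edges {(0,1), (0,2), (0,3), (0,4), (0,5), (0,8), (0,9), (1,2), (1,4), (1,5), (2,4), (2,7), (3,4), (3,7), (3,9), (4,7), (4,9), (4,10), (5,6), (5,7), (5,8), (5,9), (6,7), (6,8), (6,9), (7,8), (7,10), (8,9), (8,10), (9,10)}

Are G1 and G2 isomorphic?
No, not isomorphic

The graphs are NOT isomorphic.

Counting triangles (3-cliques): G1 has 8, G2 has 25.
Triangle count is an isomorphism invariant, so differing triangle counts rule out isomorphism.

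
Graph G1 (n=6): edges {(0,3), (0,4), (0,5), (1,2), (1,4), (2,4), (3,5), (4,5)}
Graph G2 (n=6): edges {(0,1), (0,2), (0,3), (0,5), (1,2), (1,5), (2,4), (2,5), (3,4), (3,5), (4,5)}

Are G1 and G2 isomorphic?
No, not isomorphic

The graphs are NOT isomorphic.

Counting triangles (3-cliques): G1 has 3, G2 has 7.
Triangle count is an isomorphism invariant, so differing triangle counts rule out isomorphism.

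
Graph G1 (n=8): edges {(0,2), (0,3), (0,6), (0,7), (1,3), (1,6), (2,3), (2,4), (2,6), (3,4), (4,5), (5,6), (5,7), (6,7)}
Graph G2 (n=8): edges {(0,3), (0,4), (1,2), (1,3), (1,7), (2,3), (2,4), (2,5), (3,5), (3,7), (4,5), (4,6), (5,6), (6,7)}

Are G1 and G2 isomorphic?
Yes, isomorphic

The graphs are isomorphic.
One valid mapping φ: V(G1) → V(G2): 0→2, 1→0, 2→5, 3→4, 4→6, 5→7, 6→3, 7→1

Verify φ preserves adjacency — for each edge of G1, its image is an edge of G2:
  (0,2) → (φ(0),φ(2)) = (2,5) ∈ E(G2) ✓
  (0,3) → (φ(0),φ(3)) = (2,4) ∈ E(G2) ✓
  (0,6) → (φ(0),φ(6)) = (2,3) ∈ E(G2) ✓
  (0,7) → (φ(0),φ(7)) = (1,2) ∈ E(G2) ✓
  (1,3) → (φ(1),φ(3)) = (0,4) ∈ E(G2) ✓
  (1,6) → (φ(1),φ(6)) = (0,3) ∈ E(G2) ✓
  (2,3) → (φ(2),φ(3)) = (4,5) ∈ E(G2) ✓
  (2,4) → (φ(2),φ(4)) = (5,6) ∈ E(G2) ✓
  (2,6) → (φ(2),φ(6)) = (3,5) ∈ E(G2) ✓
  (3,4) → (φ(3),φ(4)) = (4,6) ∈ E(G2) ✓
  (4,5) → (φ(4),φ(5)) = (6,7) ∈ E(G2) ✓
  (5,6) → (φ(5),φ(6)) = (3,7) ∈ E(G2) ✓
  (5,7) → (φ(5),φ(7)) = (1,7) ∈ E(G2) ✓
  (6,7) → (φ(6),φ(7)) = (1,3) ∈ E(G2) ✓
All 14 edges of G1 map to edges of G2, and |E(G1)| = |E(G2)| = 14, so φ is a bijection on edges as well as vertices. Hence G1 ≅ G2.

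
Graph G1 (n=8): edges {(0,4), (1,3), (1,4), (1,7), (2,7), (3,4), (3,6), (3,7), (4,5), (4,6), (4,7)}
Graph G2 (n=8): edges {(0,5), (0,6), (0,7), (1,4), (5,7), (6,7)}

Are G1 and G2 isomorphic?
No, not isomorphic

The graphs are NOT isomorphic.

Connected components of G1: 1 component(s) with vertex sets [[0, 1, 2, 3, 4, 5, 6, 7]], sizes [8].
Connected components of G2: 4 component(s) with vertex sets [[2], [3], [1, 4], [0, 5, 6, 7]], sizes [1, 1, 2, 4].
The number of connected components (and the multiset of component sizes) is an isomorphism invariant — an isomorphism maps each component of G1 bijectively onto a component of G2. Since G1 has 1 component(s) and G2 has 4, they cannot be isomorphic.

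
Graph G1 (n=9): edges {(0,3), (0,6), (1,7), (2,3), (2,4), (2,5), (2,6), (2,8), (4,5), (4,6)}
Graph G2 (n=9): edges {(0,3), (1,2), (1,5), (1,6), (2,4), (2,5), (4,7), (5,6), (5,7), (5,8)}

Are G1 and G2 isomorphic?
Yes, isomorphic

The graphs are isomorphic.
One valid mapping φ: V(G1) → V(G2): 0→4, 1→3, 2→5, 3→7, 4→1, 5→6, 6→2, 7→0, 8→8

Verify φ preserves adjacency — for each edge of G1, its image is an edge of G2:
  (0,3) → (φ(0),φ(3)) = (4,7) ∈ E(G2) ✓
  (0,6) → (φ(0),φ(6)) = (2,4) ∈ E(G2) ✓
  (1,7) → (φ(1),φ(7)) = (0,3) ∈ E(G2) ✓
  (2,3) → (φ(2),φ(3)) = (5,7) ∈ E(G2) ✓
  (2,4) → (φ(2),φ(4)) = (1,5) ∈ E(G2) ✓
  (2,5) → (φ(2),φ(5)) = (5,6) ∈ E(G2) ✓
  (2,6) → (φ(2),φ(6)) = (2,5) ∈ E(G2) ✓
  (2,8) → (φ(2),φ(8)) = (5,8) ∈ E(G2) ✓
  (4,5) → (φ(4),φ(5)) = (1,6) ∈ E(G2) ✓
  (4,6) → (φ(4),φ(6)) = (1,2) ∈ E(G2) ✓
All 10 edges of G1 map to edges of G2, and |E(G1)| = |E(G2)| = 10, so φ is a bijection on edges as well as vertices. Hence G1 ≅ G2.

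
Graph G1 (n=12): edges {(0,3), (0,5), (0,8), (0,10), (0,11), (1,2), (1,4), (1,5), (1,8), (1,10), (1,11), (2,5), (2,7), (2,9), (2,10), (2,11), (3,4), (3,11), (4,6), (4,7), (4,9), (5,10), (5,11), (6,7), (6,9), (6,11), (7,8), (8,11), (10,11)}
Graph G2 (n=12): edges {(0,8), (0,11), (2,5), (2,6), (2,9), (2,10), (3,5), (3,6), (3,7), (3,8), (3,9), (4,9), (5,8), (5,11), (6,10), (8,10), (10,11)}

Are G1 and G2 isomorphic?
No, not isomorphic

The graphs are NOT isomorphic.

Connected components of G1: 1 component(s) with vertex sets [[0, 1, 2, 3, 4, 5, 6, 7, 8, 9, 10, 11]], sizes [12].
Connected components of G2: 2 component(s) with vertex sets [[1], [0, 2, 3, 4, 5, 6, 7, 8, 9, 10, 11]], sizes [1, 11].
The number of connected components (and the multiset of component sizes) is an isomorphism invariant — an isomorphism maps each component of G1 bijectively onto a component of G2. Since G1 has 1 component(s) and G2 has 2, they cannot be isomorphic.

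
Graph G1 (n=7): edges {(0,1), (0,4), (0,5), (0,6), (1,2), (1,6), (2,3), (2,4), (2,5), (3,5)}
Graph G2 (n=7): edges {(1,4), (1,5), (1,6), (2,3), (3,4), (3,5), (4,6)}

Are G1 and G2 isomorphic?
No, not isomorphic

The graphs are NOT isomorphic.

Degrees in G1: deg(0)=4, deg(1)=3, deg(2)=4, deg(3)=2, deg(4)=2, deg(5)=3, deg(6)=2.
Sorted degree sequence of G1: [4, 4, 3, 3, 2, 2, 2].
Degrees in G2: deg(0)=0, deg(1)=3, deg(2)=1, deg(3)=3, deg(4)=3, deg(5)=2, deg(6)=2.
Sorted degree sequence of G2: [3, 3, 3, 2, 2, 1, 0].
The (sorted) degree sequence is an isomorphism invariant, so since G1 and G2 have different degree sequences they cannot be isomorphic.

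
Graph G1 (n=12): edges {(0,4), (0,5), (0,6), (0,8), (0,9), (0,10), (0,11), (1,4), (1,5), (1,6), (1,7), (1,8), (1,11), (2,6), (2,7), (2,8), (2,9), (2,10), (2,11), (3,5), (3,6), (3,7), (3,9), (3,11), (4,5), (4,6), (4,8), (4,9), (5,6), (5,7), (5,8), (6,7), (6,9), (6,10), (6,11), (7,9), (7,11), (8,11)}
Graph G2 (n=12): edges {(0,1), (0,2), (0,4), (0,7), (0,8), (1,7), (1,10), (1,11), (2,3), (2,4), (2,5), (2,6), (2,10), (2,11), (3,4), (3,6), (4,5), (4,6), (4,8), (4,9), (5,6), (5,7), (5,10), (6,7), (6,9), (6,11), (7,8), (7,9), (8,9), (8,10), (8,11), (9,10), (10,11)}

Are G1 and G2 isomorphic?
No, not isomorphic

The graphs are NOT isomorphic.

Counting triangles (3-cliques): G1 has 40, G2 has 22.
Triangle count is an isomorphism invariant, so differing triangle counts rule out isomorphism.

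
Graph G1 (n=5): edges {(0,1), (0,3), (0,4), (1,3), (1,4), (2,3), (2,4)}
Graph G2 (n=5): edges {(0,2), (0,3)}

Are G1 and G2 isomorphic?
No, not isomorphic

The graphs are NOT isomorphic.

Counting triangles (3-cliques): G1 has 2, G2 has 0.
Triangle count is an isomorphism invariant, so differing triangle counts rule out isomorphism.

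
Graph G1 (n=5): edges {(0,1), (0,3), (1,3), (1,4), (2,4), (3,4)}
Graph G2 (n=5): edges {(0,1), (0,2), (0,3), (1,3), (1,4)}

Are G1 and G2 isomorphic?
No, not isomorphic

The graphs are NOT isomorphic.

Counting triangles (3-cliques): G1 has 2, G2 has 1.
Triangle count is an isomorphism invariant, so differing triangle counts rule out isomorphism.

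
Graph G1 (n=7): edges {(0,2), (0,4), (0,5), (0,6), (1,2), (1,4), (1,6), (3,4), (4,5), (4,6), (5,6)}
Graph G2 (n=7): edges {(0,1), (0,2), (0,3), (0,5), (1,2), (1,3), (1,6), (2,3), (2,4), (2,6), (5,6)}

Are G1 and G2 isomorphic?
Yes, isomorphic

The graphs are isomorphic.
One valid mapping φ: V(G1) → V(G2): 0→0, 1→6, 2→5, 3→4, 4→2, 5→3, 6→1

Verify φ preserves adjacency — for each edge of G1, its image is an edge of G2:
  (0,2) → (φ(0),φ(2)) = (0,5) ∈ E(G2) ✓
  (0,4) → (φ(0),φ(4)) = (0,2) ∈ E(G2) ✓
  (0,5) → (φ(0),φ(5)) = (0,3) ∈ E(G2) ✓
  (0,6) → (φ(0),φ(6)) = (0,1) ∈ E(G2) ✓
  (1,2) → (φ(1),φ(2)) = (5,6) ∈ E(G2) ✓
  (1,4) → (φ(1),φ(4)) = (2,6) ∈ E(G2) ✓
  (1,6) → (φ(1),φ(6)) = (1,6) ∈ E(G2) ✓
  (3,4) → (φ(3),φ(4)) = (2,4) ∈ E(G2) ✓
  (4,5) → (φ(4),φ(5)) = (2,3) ∈ E(G2) ✓
  (4,6) → (φ(4),φ(6)) = (1,2) ∈ E(G2) ✓
  (5,6) → (φ(5),φ(6)) = (1,3) ∈ E(G2) ✓
All 11 edges of G1 map to edges of G2, and |E(G1)| = |E(G2)| = 11, so φ is a bijection on edges as well as vertices. Hence G1 ≅ G2.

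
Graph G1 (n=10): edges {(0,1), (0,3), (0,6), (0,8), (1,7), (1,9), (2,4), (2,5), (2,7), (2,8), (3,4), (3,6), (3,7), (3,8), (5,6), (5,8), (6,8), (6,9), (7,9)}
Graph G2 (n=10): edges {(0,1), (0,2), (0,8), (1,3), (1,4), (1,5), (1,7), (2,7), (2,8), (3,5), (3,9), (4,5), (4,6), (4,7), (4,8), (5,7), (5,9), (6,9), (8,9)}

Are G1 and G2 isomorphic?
Yes, isomorphic

The graphs are isomorphic.
One valid mapping φ: V(G1) → V(G2): 0→7, 1→2, 2→9, 3→4, 4→6, 5→3, 6→1, 7→8, 8→5, 9→0

Verify φ preserves adjacency — for each edge of G1, its image is an edge of G2:
  (0,1) → (φ(0),φ(1)) = (2,7) ∈ E(G2) ✓
  (0,3) → (φ(0),φ(3)) = (4,7) ∈ E(G2) ✓
  (0,6) → (φ(0),φ(6)) = (1,7) ∈ E(G2) ✓
  (0,8) → (φ(0),φ(8)) = (5,7) ∈ E(G2) ✓
  (1,7) → (φ(1),φ(7)) = (2,8) ∈ E(G2) ✓
  (1,9) → (φ(1),φ(9)) = (0,2) ∈ E(G2) ✓
  (2,4) → (φ(2),φ(4)) = (6,9) ∈ E(G2) ✓
  (2,5) → (φ(2),φ(5)) = (3,9) ∈ E(G2) ✓
  (2,7) → (φ(2),φ(7)) = (8,9) ∈ E(G2) ✓
  (2,8) → (φ(2),φ(8)) = (5,9) ∈ E(G2) ✓
  (3,4) → (φ(3),φ(4)) = (4,6) ∈ E(G2) ✓
  (3,6) → (φ(3),φ(6)) = (1,4) ∈ E(G2) ✓
  (3,7) → (φ(3),φ(7)) = (4,8) ∈ E(G2) ✓
  (3,8) → (φ(3),φ(8)) = (4,5) ∈ E(G2) ✓
  (5,6) → (φ(5),φ(6)) = (1,3) ∈ E(G2) ✓
  (5,8) → (φ(5),φ(8)) = (3,5) ∈ E(G2) ✓
  (6,8) → (φ(6),φ(8)) = (1,5) ∈ E(G2) ✓
  (6,9) → (φ(6),φ(9)) = (0,1) ∈ E(G2) ✓
  (7,9) → (φ(7),φ(9)) = (0,8) ∈ E(G2) ✓
All 19 edges of G1 map to edges of G2, and |E(G1)| = |E(G2)| = 19, so φ is a bijection on edges as well as vertices. Hence G1 ≅ G2.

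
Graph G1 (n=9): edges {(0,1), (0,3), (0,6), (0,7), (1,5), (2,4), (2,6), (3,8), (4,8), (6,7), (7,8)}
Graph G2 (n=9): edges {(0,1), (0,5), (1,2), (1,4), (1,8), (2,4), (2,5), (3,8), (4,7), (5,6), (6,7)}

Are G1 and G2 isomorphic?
Yes, isomorphic

The graphs are isomorphic.
One valid mapping φ: V(G1) → V(G2): 0→1, 1→8, 2→7, 3→0, 4→6, 5→3, 6→4, 7→2, 8→5

Verify φ preserves adjacency — for each edge of G1, its image is an edge of G2:
  (0,1) → (φ(0),φ(1)) = (1,8) ∈ E(G2) ✓
  (0,3) → (φ(0),φ(3)) = (0,1) ∈ E(G2) ✓
  (0,6) → (φ(0),φ(6)) = (1,4) ∈ E(G2) ✓
  (0,7) → (φ(0),φ(7)) = (1,2) ∈ E(G2) ✓
  (1,5) → (φ(1),φ(5)) = (3,8) ∈ E(G2) ✓
  (2,4) → (φ(2),φ(4)) = (6,7) ∈ E(G2) ✓
  (2,6) → (φ(2),φ(6)) = (4,7) ∈ E(G2) ✓
  (3,8) → (φ(3),φ(8)) = (0,5) ∈ E(G2) ✓
  (4,8) → (φ(4),φ(8)) = (5,6) ∈ E(G2) ✓
  (6,7) → (φ(6),φ(7)) = (2,4) ∈ E(G2) ✓
  (7,8) → (φ(7),φ(8)) = (2,5) ∈ E(G2) ✓
All 11 edges of G1 map to edges of G2, and |E(G1)| = |E(G2)| = 11, so φ is a bijection on edges as well as vertices. Hence G1 ≅ G2.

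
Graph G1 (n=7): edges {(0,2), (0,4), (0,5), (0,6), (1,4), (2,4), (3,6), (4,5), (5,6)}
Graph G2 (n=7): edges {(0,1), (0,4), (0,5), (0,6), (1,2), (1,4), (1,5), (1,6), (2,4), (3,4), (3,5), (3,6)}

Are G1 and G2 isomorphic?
No, not isomorphic

The graphs are NOT isomorphic.

Degrees in G1: deg(0)=4, deg(1)=1, deg(2)=2, deg(3)=1, deg(4)=4, deg(5)=3, deg(6)=3.
Sorted degree sequence of G1: [4, 4, 3, 3, 2, 1, 1].
Degrees in G2: deg(0)=4, deg(1)=5, deg(2)=2, deg(3)=3, deg(4)=4, deg(5)=3, deg(6)=3.
Sorted degree sequence of G2: [5, 4, 4, 3, 3, 3, 2].
The (sorted) degree sequence is an isomorphism invariant, so since G1 and G2 have different degree sequences they cannot be isomorphic.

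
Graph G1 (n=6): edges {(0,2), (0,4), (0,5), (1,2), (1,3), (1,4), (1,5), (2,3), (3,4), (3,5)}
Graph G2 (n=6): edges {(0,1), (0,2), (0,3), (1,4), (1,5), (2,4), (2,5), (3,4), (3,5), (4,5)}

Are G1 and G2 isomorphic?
Yes, isomorphic

The graphs are isomorphic.
One valid mapping φ: V(G1) → V(G2): 0→0, 1→4, 2→2, 3→5, 4→3, 5→1

Verify φ preserves adjacency — for each edge of G1, its image is an edge of G2:
  (0,2) → (φ(0),φ(2)) = (0,2) ∈ E(G2) ✓
  (0,4) → (φ(0),φ(4)) = (0,3) ∈ E(G2) ✓
  (0,5) → (φ(0),φ(5)) = (0,1) ∈ E(G2) ✓
  (1,2) → (φ(1),φ(2)) = (2,4) ∈ E(G2) ✓
  (1,3) → (φ(1),φ(3)) = (4,5) ∈ E(G2) ✓
  (1,4) → (φ(1),φ(4)) = (3,4) ∈ E(G2) ✓
  (1,5) → (φ(1),φ(5)) = (1,4) ∈ E(G2) ✓
  (2,3) → (φ(2),φ(3)) = (2,5) ∈ E(G2) ✓
  (3,4) → (φ(3),φ(4)) = (3,5) ∈ E(G2) ✓
  (3,5) → (φ(3),φ(5)) = (1,5) ∈ E(G2) ✓
All 10 edges of G1 map to edges of G2, and |E(G1)| = |E(G2)| = 10, so φ is a bijection on edges as well as vertices. Hence G1 ≅ G2.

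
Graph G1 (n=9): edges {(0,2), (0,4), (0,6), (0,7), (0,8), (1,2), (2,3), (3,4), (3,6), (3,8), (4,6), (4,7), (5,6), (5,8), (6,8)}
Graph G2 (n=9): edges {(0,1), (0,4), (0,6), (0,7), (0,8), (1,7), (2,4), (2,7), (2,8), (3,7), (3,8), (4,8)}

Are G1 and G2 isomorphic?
No, not isomorphic

The graphs are NOT isomorphic.

Degrees in G1: deg(0)=5, deg(1)=1, deg(2)=3, deg(3)=4, deg(4)=4, deg(5)=2, deg(6)=5, deg(7)=2, deg(8)=4.
Sorted degree sequence of G1: [5, 5, 4, 4, 4, 3, 2, 2, 1].
Degrees in G2: deg(0)=5, deg(1)=2, deg(2)=3, deg(3)=2, deg(4)=3, deg(5)=0, deg(6)=1, deg(7)=4, deg(8)=4.
Sorted degree sequence of G2: [5, 4, 4, 3, 3, 2, 2, 1, 0].
The (sorted) degree sequence is an isomorphism invariant, so since G1 and G2 have different degree sequences they cannot be isomorphic.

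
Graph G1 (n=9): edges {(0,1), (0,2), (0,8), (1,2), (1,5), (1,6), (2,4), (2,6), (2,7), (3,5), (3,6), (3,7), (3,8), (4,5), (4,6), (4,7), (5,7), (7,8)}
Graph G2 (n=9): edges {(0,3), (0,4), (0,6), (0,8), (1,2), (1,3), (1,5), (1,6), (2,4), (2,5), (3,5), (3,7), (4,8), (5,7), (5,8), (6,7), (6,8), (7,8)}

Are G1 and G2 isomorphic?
Yes, isomorphic

The graphs are isomorphic.
One valid mapping φ: V(G1) → V(G2): 0→2, 1→1, 2→5, 3→0, 4→7, 5→6, 6→3, 7→8, 8→4

Verify φ preserves adjacency — for each edge of G1, its image is an edge of G2:
  (0,1) → (φ(0),φ(1)) = (1,2) ∈ E(G2) ✓
  (0,2) → (φ(0),φ(2)) = (2,5) ∈ E(G2) ✓
  (0,8) → (φ(0),φ(8)) = (2,4) ∈ E(G2) ✓
  (1,2) → (φ(1),φ(2)) = (1,5) ∈ E(G2) ✓
  (1,5) → (φ(1),φ(5)) = (1,6) ∈ E(G2) ✓
  (1,6) → (φ(1),φ(6)) = (1,3) ∈ E(G2) ✓
  (2,4) → (φ(2),φ(4)) = (5,7) ∈ E(G2) ✓
  (2,6) → (φ(2),φ(6)) = (3,5) ∈ E(G2) ✓
  (2,7) → (φ(2),φ(7)) = (5,8) ∈ E(G2) ✓
  (3,5) → (φ(3),φ(5)) = (0,6) ∈ E(G2) ✓
  (3,6) → (φ(3),φ(6)) = (0,3) ∈ E(G2) ✓
  (3,7) → (φ(3),φ(7)) = (0,8) ∈ E(G2) ✓
  (3,8) → (φ(3),φ(8)) = (0,4) ∈ E(G2) ✓
  (4,5) → (φ(4),φ(5)) = (6,7) ∈ E(G2) ✓
  (4,6) → (φ(4),φ(6)) = (3,7) ∈ E(G2) ✓
  (4,7) → (φ(4),φ(7)) = (7,8) ∈ E(G2) ✓
  (5,7) → (φ(5),φ(7)) = (6,8) ∈ E(G2) ✓
  (7,8) → (φ(7),φ(8)) = (4,8) ∈ E(G2) ✓
All 18 edges of G1 map to edges of G2, and |E(G1)| = |E(G2)| = 18, so φ is a bijection on edges as well as vertices. Hence G1 ≅ G2.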